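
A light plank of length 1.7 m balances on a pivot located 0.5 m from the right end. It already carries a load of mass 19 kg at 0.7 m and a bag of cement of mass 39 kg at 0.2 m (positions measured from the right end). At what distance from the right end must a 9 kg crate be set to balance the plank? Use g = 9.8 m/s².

x ≈ 1.38 m from the right end

Taking torques about the pivot (at 0.5 m from the right end):
Load: 19 × 9.8 = 186.2 N down at 0.7 m → arm 0.2 m, τ = 186.2 × 0.2 = 37.24 N·m counterclockwise.
Bag of cement: 39 × 9.8 = 382.2 N down at 0.2 m → arm 0.3 m, τ = 382.2 × 0.3 = 114.7 N·m clockwise.
Net moment of existing loads = 77.46 N·m clockwise.
The crate weighs 9 × 9.8 = 88.2 N and must supply an equal counterclockwise moment, so its lever arm about the pivot is 77.46 / 88.2 = 0.878 m.
That puts it at 0.5 + 0.878 = 1.38 m from the right end.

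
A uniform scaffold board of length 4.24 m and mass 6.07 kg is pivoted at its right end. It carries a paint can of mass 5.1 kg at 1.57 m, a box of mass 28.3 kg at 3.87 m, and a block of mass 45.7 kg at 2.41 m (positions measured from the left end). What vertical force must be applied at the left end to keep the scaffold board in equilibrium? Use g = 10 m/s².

About the right end:
Beam weight: 6.07 × 10 = 60.7 N down at 2.12 m → arm 2.12 m, τ = 60.7 × 2.12 = 128.7 N·m counterclockwise.
Paint can: 5.1 × 10 = 51 N down at 1.57 m → arm 2.67 m, τ = 51 × 2.67 = 136.2 N·m counterclockwise.
Box: 28.3 × 10 = 283 N down at 3.87 m → arm 0.37 m, τ = 283 × 0.37 = 104.7 N·m counterclockwise.
Block: 45.7 × 10 = 457 N down at 2.41 m → arm 1.83 m, τ = 457 × 1.83 = 836.3 N·m counterclockwise.
Net moment of the loads = 1206 N·m counterclockwise.
The upward force F acts at the left end, arm 4.24 m, giving F × 4.24 clockwise.
Setting net torque to zero: F × 4.24 = 1206 → F = 1206 / 4.24 = 284 N.

F ≈ 284 N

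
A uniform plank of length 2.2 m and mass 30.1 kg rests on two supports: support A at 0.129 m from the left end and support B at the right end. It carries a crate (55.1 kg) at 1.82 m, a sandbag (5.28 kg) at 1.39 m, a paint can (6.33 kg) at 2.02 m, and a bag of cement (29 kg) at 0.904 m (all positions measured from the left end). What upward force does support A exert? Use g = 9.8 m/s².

Take moments about support B.
Beam weight: 30.1 × 9.8 = 295 N down at 1.1 m → arm 1.1 m, τ = 295 × 1.1 = 324.5 N·m counterclockwise.
Crate: 55.1 × 9.8 = 540 N down at 1.82 m → arm 0.38 m, τ = 540 × 0.38 = 205.2 N·m counterclockwise.
Sandbag: 5.28 × 9.8 = 51.74 N down at 1.39 m → arm 0.81 m, τ = 51.74 × 0.81 = 41.91 N·m counterclockwise.
Paint can: 6.33 × 9.8 = 62.03 N down at 2.02 m → arm 0.18 m, τ = 62.03 × 0.18 = 11.17 N·m counterclockwise.
Bag of cement: 29 × 9.8 = 284.2 N down at 0.904 m → arm 1.296 m, τ = 284.2 × 1.296 = 368.3 N·m counterclockwise.
Net load moment about support B = 951.1 N·m counterclockwise.
Reaction R at support A is upward at 0.129 m, arm 2.071 m → moment R × 2.071 clockwise.
Balancing moments: R × 2.071 = 951.1, giving R = 459 N.

R_A ≈ 459 N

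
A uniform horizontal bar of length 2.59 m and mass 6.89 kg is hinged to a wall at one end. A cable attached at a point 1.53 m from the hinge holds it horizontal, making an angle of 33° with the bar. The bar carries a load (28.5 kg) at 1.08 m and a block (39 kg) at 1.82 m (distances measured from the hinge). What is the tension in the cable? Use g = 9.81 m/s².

About the hinge:
Beam weight: 6.89 × 9.81 = 67.59 N down at 1.295 m → arm 1.295 m, τ = 67.59 × 1.295 = 87.53 N·m clockwise.
Load: 28.5 × 9.81 = 279.6 N down at 1.08 m → arm 1.08 m, τ = 279.6 × 1.08 = 302 N·m clockwise.
Block: 39 × 9.81 = 382.6 N down at 1.82 m → arm 1.82 m, τ = 382.6 × 1.82 = 696.3 N·m clockwise.
Total clockwise load moment = 1086 N·m.
The cable tension T acts at 1.53 m; only its component perpendicular to the bar, T sinθ, produces torque. sin 33° = 0.5446.
Balancing moments: T × 1.53 × 0.5446 = 1086, giving T = 1086 / 0.8332 = 1300 N.

T ≈ 1300 N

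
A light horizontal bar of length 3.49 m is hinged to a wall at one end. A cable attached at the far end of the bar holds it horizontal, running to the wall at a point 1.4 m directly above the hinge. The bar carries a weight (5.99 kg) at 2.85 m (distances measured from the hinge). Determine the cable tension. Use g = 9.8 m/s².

Sum moments about the hinge (the unknown hinge reaction has zero arm there).
Weight: 5.99 × 9.8 = 58.7 N down at 2.85 m → arm 2.85 m, τ = 58.7 × 2.85 = 167.3 N·m clockwise.
Total clockwise load moment = 167.3 N·m.
The cable tension T acts at 3.49 m; only its component perpendicular to the bar, T sinθ, produces torque. sinθ = h/√(h²+d²) = 1.4/√(1.4²+3.49²) = 0.3723.
For rotational equilibrium, T × 3.49 × 0.3723 = 167.3, so T = 167.3 / 1.299 = 129 N.

T ≈ 129 N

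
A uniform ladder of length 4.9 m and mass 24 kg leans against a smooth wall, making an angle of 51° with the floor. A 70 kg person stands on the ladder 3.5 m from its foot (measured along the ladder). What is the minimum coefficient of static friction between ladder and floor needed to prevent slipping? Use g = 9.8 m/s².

μ_min ≈ 0.534

Choose the foot of the ladder as the axis so the floor normal and friction both act there and drop out.
Ladder weight 24×9.8 = 235.2 N acts at 2.45 m along the ladder; its horizontal arm is 2.45·cos51° = 1.542 m → τ = 362.7 N·m clockwise.
Person: 70×9.8 = 686 N at 3.5 m → arm 2.203 m → τ = 1511 N·m clockwise.
Wall normal N acts horizontally at the top; its moment arm is the height L sinθ = 4.9·sin51° = 3.808 m, counterclockwise.
For rotational equilibrium, N × 3.808 = 1874, so N = 492.1 N.
ΣFx = 0 ⇒ f = N_wall = 492.1 N. ΣFy = 0 ⇒ N_floor = 921.2 N.
μ_min = f / N_floor = 492.1 / 921.2 = 0.534.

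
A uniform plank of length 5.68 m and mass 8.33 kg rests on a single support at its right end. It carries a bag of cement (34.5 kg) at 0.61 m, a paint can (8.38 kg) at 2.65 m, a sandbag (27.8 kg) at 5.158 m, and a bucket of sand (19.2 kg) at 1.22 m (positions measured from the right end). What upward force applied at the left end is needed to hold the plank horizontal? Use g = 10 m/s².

Take moments about the right end.
Beam weight: 8.33 × 10 = 83.3 N down at 2.84 m → arm 2.84 m, τ = 83.3 × 2.84 = 236.6 N·m counterclockwise.
Bag of cement: 34.5 × 10 = 345 N down at 0.61 m → arm 0.61 m, τ = 345 × 0.61 = 210.4 N·m counterclockwise.
Paint can: 8.38 × 10 = 83.8 N down at 2.65 m → arm 2.65 m, τ = 83.8 × 2.65 = 222.1 N·m counterclockwise.
Sandbag: 27.8 × 10 = 278 N down at 5.158 m → arm 5.158 m, τ = 278 × 5.158 = 1434 N·m counterclockwise.
Bucket of sand: 19.2 × 10 = 192 N down at 1.22 m → arm 1.22 m, τ = 192 × 1.22 = 234.2 N·m counterclockwise.
Net moment of the loads = 2337 N·m counterclockwise.
The upward force F acts at the left end, arm 5.68 m, giving F × 5.68 clockwise.
For rotational equilibrium, F × 5.68 = 2337, so F = 2337 / 5.68 = 411 N.

F ≈ 411 N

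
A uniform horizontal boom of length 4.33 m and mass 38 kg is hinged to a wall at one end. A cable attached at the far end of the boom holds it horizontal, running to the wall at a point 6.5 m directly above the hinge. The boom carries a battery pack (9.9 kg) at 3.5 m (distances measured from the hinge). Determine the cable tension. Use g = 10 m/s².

About the hinge:
Beam weight: 38 × 10 = 380 N down at 2.165 m → arm 2.165 m, τ = 380 × 2.165 = 822.7 N·m clockwise.
Battery pack: 9.9 × 10 = 99 N down at 3.5 m → arm 3.5 m, τ = 99 × 3.5 = 346.5 N·m clockwise.
Total clockwise load moment = 1169 N·m.
The cable tension T acts at 4.33 m; only its component perpendicular to the boom, T sinθ, produces torque. sinθ = h/√(h²+d²) = 6.5/√(6.5²+4.33²) = 0.8322.
Setting net torque to zero: T × 4.33 × 0.8322 = 1169 → T = 1169 / 3.603 = 324 N.

T ≈ 324 N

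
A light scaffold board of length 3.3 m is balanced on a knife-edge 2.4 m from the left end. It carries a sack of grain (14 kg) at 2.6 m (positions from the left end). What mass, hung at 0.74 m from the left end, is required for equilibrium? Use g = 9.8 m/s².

m ≈ 1.69 kg

Taking torques about the knife-edge (at 2.4 m from the left end):
Sack of grain: 14 × 9.8 = 137.2 N down at 2.6 m → arm 0.2 m, τ = 137.2 × 0.2 = 27.44 N·m clockwise.
Net moment of known loads = 27.44 N·m clockwise.
An unknown mass m at 0.74 m has arm 1.66 m; its moment is m·g·1.66 counterclockwise.
Balancing moments: m × 9.8 × 1.66 = 27.44, giving m = 27.44 / (9.8 × 1.66) = 1.69 kg.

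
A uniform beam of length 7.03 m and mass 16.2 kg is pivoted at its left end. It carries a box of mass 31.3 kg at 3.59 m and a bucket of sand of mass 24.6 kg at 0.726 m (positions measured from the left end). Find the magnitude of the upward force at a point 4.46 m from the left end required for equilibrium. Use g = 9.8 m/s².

Taking torques about the left end:
Beam weight: 16.2 × 9.8 = 158.8 N down at 3.515 m → arm 3.515 m, τ = 158.8 × 3.515 = 558.2 N·m clockwise.
Box: 31.3 × 9.8 = 306.7 N down at 3.59 m → arm 3.59 m, τ = 306.7 × 3.59 = 1101 N·m clockwise.
Bucket of sand: 24.6 × 9.8 = 241.1 N down at 0.726 m → arm 0.726 m, τ = 241.1 × 0.726 = 175 N·m clockwise.
Net moment of the loads = 1834 N·m clockwise.
The upward force F acts at a point 4.46 m from the left end, arm 4.46 m, giving F × 4.46 counterclockwise.
For rotational equilibrium, F × 4.46 = 1834, so F = 1834 / 4.46 = 411 N.

F ≈ 411 N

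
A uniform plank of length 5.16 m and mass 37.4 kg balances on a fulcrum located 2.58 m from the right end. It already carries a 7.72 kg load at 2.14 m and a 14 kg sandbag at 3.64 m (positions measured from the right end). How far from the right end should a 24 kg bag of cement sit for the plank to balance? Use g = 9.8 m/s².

Choose the fulcrum (at 2.58 m from the right end) as the axis so the support reaction has zero arm there.
Beam weight: acts at the fulcrum, moment arm 0 → no torque.
Load: 7.72 × 9.8 = 75.66 N down at 2.14 m → arm 0.44 m, τ = 75.66 × 0.44 = 33.29 N·m clockwise.
Sandbag: 14 × 9.8 = 137.2 N down at 3.64 m → arm 1.06 m, τ = 137.2 × 1.06 = 145.4 N·m counterclockwise.
Net moment of existing loads = 112.1 N·m counterclockwise.
The bag of cement weighs 24 × 9.8 = 235.2 N and must supply an equal clockwise moment, so its lever arm about the fulcrum is 112.1 / 235.2 = 0.477 m.
That puts it at 2.58 − 0.477 = 2.1 m from the right end.

x ≈ 2.1 m from the right end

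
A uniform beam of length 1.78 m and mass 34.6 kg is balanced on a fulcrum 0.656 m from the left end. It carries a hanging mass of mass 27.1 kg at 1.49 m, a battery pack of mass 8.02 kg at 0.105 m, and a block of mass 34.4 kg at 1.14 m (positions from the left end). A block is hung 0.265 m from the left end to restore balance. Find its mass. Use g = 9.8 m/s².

m ≈ 110 kg

Choose the fulcrum (at 0.656 m from the left end) as the axis so the support reaction has zero arm there.
Beam weight: 34.6 × 9.8 = 339.1 N down at 0.89 m → arm 0.234 m, τ = 339.1 × 0.234 = 79.35 N·m clockwise.
Hanging mass: 27.1 × 9.8 = 265.6 N down at 1.49 m → arm 0.834 m, τ = 265.6 × 0.834 = 221.5 N·m clockwise.
Battery pack: 8.02 × 9.8 = 78.6 N down at 0.105 m → arm 0.551 m, τ = 78.6 × 0.551 = 43.31 N·m counterclockwise.
Block: 34.4 × 9.8 = 337.1 N down at 1.14 m → arm 0.484 m, τ = 337.1 × 0.484 = 163.2 N·m clockwise.
Net moment of known loads = 420.7 N·m clockwise.
An unknown mass m at 0.265 m has arm 0.391 m; its moment is m·g·0.391 counterclockwise.
Στ = 0 ⇒ m × 9.8 × 0.391 = 420.7 ⇒ m = 420.7 / (9.8 × 0.391) = 110 kg.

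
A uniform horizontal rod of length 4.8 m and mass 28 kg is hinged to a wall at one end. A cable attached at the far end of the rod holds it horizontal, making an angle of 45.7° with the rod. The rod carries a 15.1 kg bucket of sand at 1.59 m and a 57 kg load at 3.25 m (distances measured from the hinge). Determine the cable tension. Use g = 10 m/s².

Take moments about the hinge.
Beam weight: 28 × 10 = 280 N down at 2.4 m → arm 2.4 m, τ = 280 × 2.4 = 672 N·m clockwise.
Bucket of sand: 15.1 × 10 = 151 N down at 1.59 m → arm 1.59 m, τ = 151 × 1.59 = 240.1 N·m clockwise.
Load: 57 × 10 = 570 N down at 3.25 m → arm 3.25 m, τ = 570 × 3.25 = 1852 N·m clockwise.
Total clockwise load moment = 2764 N·m.
The cable tension T acts at 4.8 m; only its component perpendicular to the rod, T sinθ, produces torque. sin 45.7° = 0.7157.
For rotational equilibrium, T × 4.8 × 0.7157 = 2764, so T = 2764 / 3.435 = 805 N.

T ≈ 805 N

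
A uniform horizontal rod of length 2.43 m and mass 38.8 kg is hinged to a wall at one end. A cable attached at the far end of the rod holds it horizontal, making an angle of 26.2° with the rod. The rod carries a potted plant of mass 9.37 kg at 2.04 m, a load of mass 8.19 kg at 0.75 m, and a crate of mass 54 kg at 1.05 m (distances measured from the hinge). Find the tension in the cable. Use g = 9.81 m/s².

T ≈ 1180 N

Take moments about the hinge.
Beam weight: 38.8 × 9.81 = 380.6 N down at 1.215 m → arm 1.215 m, τ = 380.6 × 1.215 = 462.4 N·m clockwise.
Potted plant: 9.37 × 9.81 = 91.92 N down at 2.04 m → arm 2.04 m, τ = 91.92 × 2.04 = 187.5 N·m clockwise.
Load: 8.19 × 9.81 = 80.34 N down at 0.75 m → arm 0.75 m, τ = 80.34 × 0.75 = 60.26 N·m clockwise.
Crate: 54 × 9.81 = 529.7 N down at 1.05 m → arm 1.05 m, τ = 529.7 × 1.05 = 556.2 N·m clockwise.
Total clockwise load moment = 1266 N·m.
The cable tension T acts at 2.43 m; only its component perpendicular to the rod, T sinθ, produces torque. sin 26.2° = 0.4415.
Στ = 0 ⇒ T × 2.43 × 0.4415 = 1266 ⇒ T = 1266 / 1.073 = 1180 N.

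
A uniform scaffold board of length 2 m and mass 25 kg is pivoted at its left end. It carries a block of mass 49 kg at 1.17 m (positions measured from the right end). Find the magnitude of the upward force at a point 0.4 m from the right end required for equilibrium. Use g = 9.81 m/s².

F ≈ 403 N

Take moments about the left end.
Beam weight: 25 × 9.81 = 245.2 N down at 1 m → arm 1 m, τ = 245.2 × 1 = 245.2 N·m clockwise.
Block: 49 × 9.81 = 480.7 N down at 1.17 m → arm 0.83 m, τ = 480.7 × 0.83 = 399 N·m clockwise.
Net moment of the loads = 644.2 N·m clockwise.
The upward force F acts at a point 0.4 m from the right end, arm 1.6 m, giving F × 1.6 counterclockwise.
Setting net torque to zero: F × 1.6 = 644.2 → F = 644.2 / 1.6 = 403 N.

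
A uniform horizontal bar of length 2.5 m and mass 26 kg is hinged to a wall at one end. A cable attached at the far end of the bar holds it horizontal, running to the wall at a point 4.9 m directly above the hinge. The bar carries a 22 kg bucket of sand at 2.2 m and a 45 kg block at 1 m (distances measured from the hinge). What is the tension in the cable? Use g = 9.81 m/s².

Sum moments about the hinge (the unknown hinge reaction has zero arm there).
Beam weight: 26 × 9.81 = 255.1 N down at 1.25 m → arm 1.25 m, τ = 255.1 × 1.25 = 318.9 N·m clockwise.
Bucket of sand: 22 × 9.81 = 215.8 N down at 2.2 m → arm 2.2 m, τ = 215.8 × 2.2 = 474.8 N·m clockwise.
Block: 45 × 9.81 = 441.5 N down at 1 m → arm 1 m, τ = 441.5 × 1 = 441.5 N·m clockwise.
Total clockwise load moment = 1235 N·m.
The cable tension T acts at 2.5 m; only its component perpendicular to the bar, T sinθ, produces torque. sinθ = h/√(h²+d²) = 4.9/√(4.9²+2.5²) = 0.8908.
Στ = 0 ⇒ T × 2.5 × 0.8908 = 1235 ⇒ T = 1235 / 2.227 = 555 N.

T ≈ 555 N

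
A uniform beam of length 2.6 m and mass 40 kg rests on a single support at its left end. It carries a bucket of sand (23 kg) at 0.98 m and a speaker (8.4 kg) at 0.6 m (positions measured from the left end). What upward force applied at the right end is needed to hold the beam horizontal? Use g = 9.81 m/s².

F ≈ 300 N

Choose the left end as the axis so the unknown pivot reaction has zero arm there.
Beam weight: 40 × 9.81 = 392.4 N down at 1.3 m → arm 1.3 m, τ = 392.4 × 1.3 = 510.1 N·m clockwise.
Bucket of sand: 23 × 9.81 = 225.6 N down at 0.98 m → arm 0.98 m, τ = 225.6 × 0.98 = 221.1 N·m clockwise.
Speaker: 8.4 × 9.81 = 82.4 N down at 0.6 m → arm 0.6 m, τ = 82.4 × 0.6 = 49.44 N·m clockwise.
Net moment of the loads = 780.6 N·m clockwise.
The upward force F acts at the right end, arm 2.6 m, giving F × 2.6 counterclockwise.
Setting net torque to zero: F × 2.6 = 780.6 → F = 780.6 / 2.6 = 300 N.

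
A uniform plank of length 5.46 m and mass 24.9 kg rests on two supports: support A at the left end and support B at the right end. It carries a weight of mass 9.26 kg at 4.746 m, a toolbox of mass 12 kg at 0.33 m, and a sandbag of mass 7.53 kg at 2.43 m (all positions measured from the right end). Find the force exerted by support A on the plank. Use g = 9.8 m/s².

About support B:
Beam weight: 24.9 × 9.8 = 244 N down at 2.73 m → arm 2.73 m, τ = 244 × 2.73 = 666.1 N·m counterclockwise.
Weight: 9.26 × 9.8 = 90.75 N down at 4.746 m → arm 4.746 m, τ = 90.75 × 4.746 = 430.7 N·m counterclockwise.
Toolbox: 12 × 9.8 = 117.6 N down at 0.33 m → arm 0.33 m, τ = 117.6 × 0.33 = 38.81 N·m counterclockwise.
Sandbag: 7.53 × 9.8 = 73.79 N down at 2.43 m → arm 2.43 m, τ = 73.79 × 2.43 = 179.3 N·m counterclockwise.
Net load moment about support B = 1315 N·m counterclockwise.
Reaction R at support A is upward at 5.46 m, arm 5.46 m → moment R × 5.46 clockwise.
Setting net torque to zero: R × 5.46 = 1315 → R = 241 N.

R_A ≈ 241 N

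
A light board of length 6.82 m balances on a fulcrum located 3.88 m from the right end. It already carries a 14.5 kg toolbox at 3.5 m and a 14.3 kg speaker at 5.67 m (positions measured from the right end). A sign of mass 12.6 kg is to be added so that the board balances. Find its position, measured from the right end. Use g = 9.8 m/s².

x ≈ 2.29 m from the right end

Sum moments about the fulcrum (at 3.88 m from the right end) (the support reaction has zero arm there).
Toolbox: 14.5 × 9.8 = 142.1 N down at 3.5 m → arm 0.38 m, τ = 142.1 × 0.38 = 54 N·m clockwise.
Speaker: 14.3 × 9.8 = 140.1 N down at 5.67 m → arm 1.79 m, τ = 140.1 × 1.79 = 250.8 N·m counterclockwise.
Net moment of existing loads = 196.8 N·m counterclockwise.
The sign weighs 12.6 × 9.8 = 123.5 N and must supply an equal clockwise moment, so its lever arm about the fulcrum is 196.8 / 123.5 = 1.59 m.
That puts it at 3.88 − 1.59 = 2.29 m from the right end.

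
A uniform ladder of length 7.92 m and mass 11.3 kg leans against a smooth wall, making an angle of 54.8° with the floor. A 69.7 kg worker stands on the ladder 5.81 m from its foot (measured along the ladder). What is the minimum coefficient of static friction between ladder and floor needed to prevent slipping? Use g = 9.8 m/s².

μ_min ≈ 0.495

About the foot of the ladder:
Ladder weight 11.3×9.8 = 110.7 N acts at 3.96 m along the ladder; its horizontal arm is 3.96·cos54.8° = 2.283 m → τ = 252.7 N·m clockwise.
Worker: 69.7×9.8 = 683.1 N at 5.81 m → arm 3.349 m → τ = 2288 N·m clockwise.
Wall normal N acts horizontally at the top; its moment arm is the height L sinθ = 7.92·sin54.8° = 6.472 m, counterclockwise.
For rotational equilibrium, N × 6.472 = 2541, so N = 392.6 N.
ΣFx = 0 ⇒ f = N_wall = 392.6 N. ΣFy = 0 ⇒ N_floor = 793.8 N.
μ_min = f / N_floor = 392.6 / 793.8 = 0.495.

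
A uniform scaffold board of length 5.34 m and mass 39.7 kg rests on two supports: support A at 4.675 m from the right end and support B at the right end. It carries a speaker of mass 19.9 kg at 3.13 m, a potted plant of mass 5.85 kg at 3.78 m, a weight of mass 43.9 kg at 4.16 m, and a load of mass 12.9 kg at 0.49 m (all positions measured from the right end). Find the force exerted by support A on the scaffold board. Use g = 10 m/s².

R_A ≈ 811 N

Sum moments about support B (its reaction then has zero moment arm).
Beam weight: 39.7 × 10 = 397 N down at 2.67 m → arm 2.67 m, τ = 397 × 2.67 = 1060 N·m counterclockwise.
Speaker: 19.9 × 10 = 199 N down at 3.13 m → arm 3.13 m, τ = 199 × 3.13 = 622.9 N·m counterclockwise.
Potted plant: 5.85 × 10 = 58.5 N down at 3.78 m → arm 3.78 m, τ = 58.5 × 3.78 = 221.1 N·m counterclockwise.
Weight: 43.9 × 10 = 439 N down at 4.16 m → arm 4.16 m, τ = 439 × 4.16 = 1826 N·m counterclockwise.
Load: 12.9 × 10 = 129 N down at 0.49 m → arm 0.49 m, τ = 129 × 0.49 = 63.21 N·m counterclockwise.
Net load moment about support B = 3793 N·m counterclockwise.
Reaction R at support A is upward at 4.675 m, arm 4.675 m → moment R × 4.675 clockwise.
For rotational equilibrium, R × 4.675 = 3793, so R = 811 N.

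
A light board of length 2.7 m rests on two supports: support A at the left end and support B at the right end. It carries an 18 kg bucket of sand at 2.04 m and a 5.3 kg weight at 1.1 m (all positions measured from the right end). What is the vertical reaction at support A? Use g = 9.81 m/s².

Taking torques about support B:
Bucket of sand: 18 × 9.81 = 176.6 N down at 2.04 m → arm 2.04 m, τ = 176.6 × 2.04 = 360.3 N·m counterclockwise.
Weight: 5.3 × 9.81 = 51.99 N down at 1.1 m → arm 1.1 m, τ = 51.99 × 1.1 = 57.19 N·m counterclockwise.
Net load moment about support B = 417.5 N·m counterclockwise.
Reaction R at support A is upward at 2.7 m, arm 2.7 m → moment R × 2.7 clockwise.
Setting net torque to zero: R × 2.7 = 417.5 → R = 155 N.

R_A ≈ 155 N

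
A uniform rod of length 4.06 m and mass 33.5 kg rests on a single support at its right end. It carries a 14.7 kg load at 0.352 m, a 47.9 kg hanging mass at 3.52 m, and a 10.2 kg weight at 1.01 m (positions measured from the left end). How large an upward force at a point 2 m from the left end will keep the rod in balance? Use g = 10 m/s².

F ≈ 871 N

Taking torques about the right end:
Beam weight: 33.5 × 10 = 335 N down at 2.03 m → arm 2.03 m, τ = 335 × 2.03 = 680 N·m counterclockwise.
Load: 14.7 × 10 = 147 N down at 0.352 m → arm 3.708 m, τ = 147 × 3.708 = 545.1 N·m counterclockwise.
Hanging mass: 47.9 × 10 = 479 N down at 3.52 m → arm 0.54 m, τ = 479 × 0.54 = 258.7 N·m counterclockwise.
Weight: 10.2 × 10 = 102 N down at 1.01 m → arm 3.05 m, τ = 102 × 3.05 = 311.1 N·m counterclockwise.
Net moment of the loads = 1795 N·m counterclockwise.
The upward force F acts at a point 2 m from the left end, arm 2.06 m, giving F × 2.06 clockwise.
Balancing moments: F × 2.06 = 1795, giving F = 1795 / 2.06 = 871 N.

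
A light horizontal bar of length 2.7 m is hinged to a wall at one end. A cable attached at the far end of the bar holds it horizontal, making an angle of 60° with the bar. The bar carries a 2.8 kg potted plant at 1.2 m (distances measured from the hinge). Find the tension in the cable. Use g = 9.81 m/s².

T ≈ 14.1 N

Take moments about the hinge.
Potted plant: 2.8 × 9.81 = 27.47 N down at 1.2 m → arm 1.2 m, τ = 27.47 × 1.2 = 32.96 N·m clockwise.
Total clockwise load moment = 32.96 N·m.
The cable tension T acts at 2.7 m; only its component perpendicular to the bar, T sinθ, produces torque. sin 60° = 0.866.
Setting net torque to zero: T × 2.7 × 0.866 = 32.96 → T = 32.96 / 2.338 = 14.1 N.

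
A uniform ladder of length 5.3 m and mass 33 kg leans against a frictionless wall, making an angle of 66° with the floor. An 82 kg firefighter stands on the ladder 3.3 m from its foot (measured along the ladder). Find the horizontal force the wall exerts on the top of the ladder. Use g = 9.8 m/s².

N_wall ≈ 295 N

Choose the foot of the ladder as the axis so the floor normal and friction both act there and drop out.
Ladder weight 33×9.8 = 323.4 N acts at 2.65 m along the ladder; its horizontal arm is 2.65·cos66° = 1.078 m → τ = 348.6 N·m clockwise.
Firefighter: 82×9.8 = 803.6 N at 3.3 m → arm 1.342 m → τ = 1078 N·m clockwise.
Wall normal N acts horizontally at the top; its moment arm is the height L sinθ = 5.3·sin66° = 4.842 m, counterclockwise.
For rotational equilibrium, N × 4.842 = 1427, so N = 295 N.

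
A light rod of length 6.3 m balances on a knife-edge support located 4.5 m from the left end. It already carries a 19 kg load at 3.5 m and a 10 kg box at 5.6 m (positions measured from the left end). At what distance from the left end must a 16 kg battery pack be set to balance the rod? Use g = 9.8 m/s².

x ≈ 5 m from the left end

Taking torques about the knife-edge support (at 4.5 m from the left end):
Load: 19 × 9.8 = 186.2 N down at 3.5 m → arm 1 m, τ = 186.2 × 1 = 186.2 N·m counterclockwise.
Box: 10 × 9.8 = 98 N down at 5.6 m → arm 1.1 m, τ = 98 × 1.1 = 107.8 N·m clockwise.
Net moment of existing loads = 78.4 N·m counterclockwise.
The battery pack weighs 16 × 9.8 = 156.8 N and must supply an equal clockwise moment, so its lever arm about the knife-edge support is 78.4 / 156.8 = 0.5 m.
That puts it at 4.5 + 0.5 = 5 m from the left end.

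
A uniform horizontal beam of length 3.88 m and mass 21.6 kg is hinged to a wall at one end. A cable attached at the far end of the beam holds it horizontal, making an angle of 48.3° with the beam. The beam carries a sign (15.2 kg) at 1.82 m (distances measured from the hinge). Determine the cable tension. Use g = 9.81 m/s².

T ≈ 236 N

About the hinge:
Beam weight: 21.6 × 9.81 = 211.9 N down at 1.94 m → arm 1.94 m, τ = 211.9 × 1.94 = 411.1 N·m clockwise.
Sign: 15.2 × 9.81 = 149.1 N down at 1.82 m → arm 1.82 m, τ = 149.1 × 1.82 = 271.4 N·m clockwise.
Total clockwise load moment = 682.5 N·m.
The cable tension T acts at 3.88 m; only its component perpendicular to the beam, T sinθ, produces torque. sin 48.3° = 0.7466.
Στ = 0 ⇒ T × 3.88 × 0.7466 = 682.5 ⇒ T = 682.5 / 2.897 = 236 N.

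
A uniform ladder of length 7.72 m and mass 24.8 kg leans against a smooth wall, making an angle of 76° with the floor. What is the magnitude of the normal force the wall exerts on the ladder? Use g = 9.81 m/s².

N_wall ≈ 30.3 N

Sum moments about the foot of the ladder (the floor normal and friction both act there and drop out).
Ladder weight 24.8×9.81 = 243.3 N acts at 3.86 m along the ladder; its horizontal arm is 3.86·cos76° = 0.9338 m → τ = 227.2 N·m clockwise.
Wall normal N acts horizontally at the top; its moment arm is the height L sinθ = 7.72·sin76° = 7.491 m, counterclockwise.
Balancing moments: N × 7.491 = 227.2, giving N = 30.3 N.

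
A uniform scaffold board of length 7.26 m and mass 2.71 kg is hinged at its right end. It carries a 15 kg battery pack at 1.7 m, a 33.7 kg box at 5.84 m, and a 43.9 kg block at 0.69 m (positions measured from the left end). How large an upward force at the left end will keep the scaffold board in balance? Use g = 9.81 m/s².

F ≈ 580 N

Taking torques about the right end:
Beam weight: 2.71 × 9.81 = 26.59 N down at 3.63 m → arm 3.63 m, τ = 26.59 × 3.63 = 96.52 N·m counterclockwise.
Battery pack: 15 × 9.81 = 147.2 N down at 1.7 m → arm 5.56 m, τ = 147.2 × 5.56 = 818.4 N·m counterclockwise.
Box: 33.7 × 9.81 = 330.6 N down at 5.84 m → arm 1.42 m, τ = 330.6 × 1.42 = 469.5 N·m counterclockwise.
Block: 43.9 × 9.81 = 430.7 N down at 0.69 m → arm 6.57 m, τ = 430.7 × 6.57 = 2830 N·m counterclockwise.
Net moment of the loads = 4214 N·m counterclockwise.
The upward force F acts at the left end, arm 7.26 m, giving F × 7.26 clockwise.
Setting net torque to zero: F × 7.26 = 4214 → F = 4214 / 7.26 = 580 N.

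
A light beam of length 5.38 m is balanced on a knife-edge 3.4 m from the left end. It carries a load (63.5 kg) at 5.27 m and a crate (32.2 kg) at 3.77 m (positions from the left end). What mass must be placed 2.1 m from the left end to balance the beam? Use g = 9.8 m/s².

m ≈ 101 kg

About the knife-edge (at 3.4 m from the left end):
Load: 63.5 × 9.8 = 622.3 N down at 5.27 m → arm 1.87 m, τ = 622.3 × 1.87 = 1164 N·m clockwise.
Crate: 32.2 × 9.8 = 315.6 N down at 3.77 m → arm 0.37 m, τ = 315.6 × 0.37 = 116.8 N·m clockwise.
Net moment of known loads = 1281 N·m clockwise.
An unknown mass m at 2.1 m has arm 1.3 m; its moment is m·g·1.3 counterclockwise.
Setting net torque to zero: m × 9.8 × 1.3 = 1281 → m = 1281 / (9.8 × 1.3) = 101 kg.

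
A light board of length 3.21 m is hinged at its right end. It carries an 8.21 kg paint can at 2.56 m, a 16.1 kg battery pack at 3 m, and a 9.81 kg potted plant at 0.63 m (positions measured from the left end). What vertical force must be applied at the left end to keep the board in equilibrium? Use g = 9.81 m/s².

Take moments about the right end.
Paint can: 8.21 × 9.81 = 80.54 N down at 2.56 m → arm 0.65 m, τ = 80.54 × 0.65 = 52.35 N·m counterclockwise.
Battery pack: 16.1 × 9.81 = 157.9 N down at 3 m → arm 0.21 m, τ = 157.9 × 0.21 = 33.16 N·m counterclockwise.
Potted plant: 9.81 × 9.81 = 96.24 N down at 0.63 m → arm 2.58 m, τ = 96.24 × 2.58 = 248.3 N·m counterclockwise.
Net moment of the loads = 333.8 N·m counterclockwise.
The upward force F acts at the left end, arm 3.21 m, giving F × 3.21 clockwise.
Setting net torque to zero: F × 3.21 = 333.8 → F = 333.8 / 3.21 = 104 N.

F ≈ 104 N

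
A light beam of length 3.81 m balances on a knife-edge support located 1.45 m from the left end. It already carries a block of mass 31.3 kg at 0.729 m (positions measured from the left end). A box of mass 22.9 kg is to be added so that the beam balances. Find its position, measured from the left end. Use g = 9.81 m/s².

Taking torques about the knife-edge support (at 1.45 m from the left end):
Block: 31.3 × 9.81 = 307.1 N down at 0.729 m → arm 0.721 m, τ = 307.1 × 0.721 = 221.4 N·m counterclockwise.
Net moment of existing loads = 221.4 N·m counterclockwise.
The box weighs 22.9 × 9.81 = 224.6 N and must supply an equal clockwise moment, so its lever arm about the knife-edge support is 221.4 / 224.6 = 0.986 m.
That puts it at 1.45 + 0.986 = 2.44 m from the left end.

x ≈ 2.44 m from the left end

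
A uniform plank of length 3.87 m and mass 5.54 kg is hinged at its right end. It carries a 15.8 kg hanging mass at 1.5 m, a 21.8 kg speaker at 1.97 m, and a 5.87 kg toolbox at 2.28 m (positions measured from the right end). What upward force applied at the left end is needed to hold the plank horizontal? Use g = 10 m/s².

Take moments about the right end.
Beam weight: 5.54 × 10 = 55.4 N down at 1.935 m → arm 1.935 m, τ = 55.4 × 1.935 = 107.2 N·m counterclockwise.
Hanging mass: 15.8 × 10 = 158 N down at 1.5 m → arm 1.5 m, τ = 158 × 1.5 = 237 N·m counterclockwise.
Speaker: 21.8 × 10 = 218 N down at 1.97 m → arm 1.97 m, τ = 218 × 1.97 = 429.5 N·m counterclockwise.
Toolbox: 5.87 × 10 = 58.7 N down at 2.28 m → arm 2.28 m, τ = 58.7 × 2.28 = 133.8 N·m counterclockwise.
Net moment of the loads = 907.5 N·m counterclockwise.
The upward force F acts at the left end, arm 3.87 m, giving F × 3.87 clockwise.
For rotational equilibrium, F × 3.87 = 907.5, so F = 907.5 / 3.87 = 234 N.

F ≈ 234 N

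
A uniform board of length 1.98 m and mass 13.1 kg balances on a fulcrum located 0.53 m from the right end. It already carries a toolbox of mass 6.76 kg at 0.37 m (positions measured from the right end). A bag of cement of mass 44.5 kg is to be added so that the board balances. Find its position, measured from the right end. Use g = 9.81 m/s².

Choose the fulcrum (at 0.53 m from the right end) as the axis so the support reaction has zero arm there.
Beam weight: 13.1 × 9.81 = 128.5 N down at 0.99 m → arm 0.46 m, τ = 128.5 × 0.46 = 59.11 N·m counterclockwise.
Toolbox: 6.76 × 9.81 = 66.32 N down at 0.37 m → arm 0.16 m, τ = 66.32 × 0.16 = 10.61 N·m clockwise.
Net moment of existing loads = 48.5 N·m counterclockwise.
The bag of cement weighs 44.5 × 9.81 = 436.5 N and must supply an equal clockwise moment, so its lever arm about the fulcrum is 48.5 / 436.5 = 0.111 m.
That puts it at 0.53 − 0.111 = 0.419 m from the right end.

x ≈ 0.419 m from the right end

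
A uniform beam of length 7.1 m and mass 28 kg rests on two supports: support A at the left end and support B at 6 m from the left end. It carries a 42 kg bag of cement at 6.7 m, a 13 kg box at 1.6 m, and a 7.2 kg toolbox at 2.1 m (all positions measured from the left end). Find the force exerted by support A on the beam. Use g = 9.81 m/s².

R_A ≈ 204 N

Choose support B as the axis so its reaction then has zero moment arm.
Beam weight: 28 × 9.81 = 274.7 N down at 3.55 m → arm 2.45 m, τ = 274.7 × 2.45 = 673 N·m counterclockwise.
Bag of cement: 42 × 9.81 = 412 N down at 6.7 m → arm 0.7 m, τ = 412 × 0.7 = 288.4 N·m clockwise.
Box: 13 × 9.81 = 127.5 N down at 1.6 m → arm 4.4 m, τ = 127.5 × 4.4 = 561 N·m counterclockwise.
Toolbox: 7.2 × 9.81 = 70.63 N down at 2.1 m → arm 3.9 m, τ = 70.63 × 3.9 = 275.5 N·m counterclockwise.
Net load moment about support B = 1221 N·m counterclockwise.
Reaction R at support A is upward at 0 m, arm 6 m → moment R × 6 clockwise.
For rotational equilibrium, R × 6 = 1221, so R = 204 N.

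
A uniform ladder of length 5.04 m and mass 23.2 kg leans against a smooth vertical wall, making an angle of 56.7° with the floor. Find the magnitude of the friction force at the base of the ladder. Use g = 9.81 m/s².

f ≈ 74.8 N

Sum moments about the foot of the ladder (the floor normal and friction both act there and drop out).
Ladder weight 23.2×9.81 = 227.6 N acts at 2.52 m along the ladder; its horizontal arm is 2.52·cos56.7° = 1.384 m → τ = 315 N·m clockwise.
Wall normal N acts horizontally at the top; its moment arm is the height L sinθ = 5.04·sin56.7° = 4.212 m, counterclockwise.
Setting net torque to zero: N × 4.212 = 315 → N = 74.8 N.
ΣFx = 0: friction at the foot balances the wall's push, so f = N_wall = 74.8 N.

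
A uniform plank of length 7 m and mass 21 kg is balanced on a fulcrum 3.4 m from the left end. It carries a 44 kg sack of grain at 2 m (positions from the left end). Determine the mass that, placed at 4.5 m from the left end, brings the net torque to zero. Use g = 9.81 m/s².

m ≈ 54.1 kg

About the fulcrum (at 3.4 m from the left end):
Beam weight: 21 × 9.81 = 206 N down at 3.5 m → arm 0.1 m, τ = 206 × 0.1 = 20.6 N·m clockwise.
Sack of grain: 44 × 9.81 = 431.6 N down at 2 m → arm 1.4 m, τ = 431.6 × 1.4 = 604.2 N·m counterclockwise.
Net moment of known loads = 583.6 N·m counterclockwise.
An unknown mass m at 4.5 m has arm 1.1 m; its moment is m·g·1.1 clockwise.
Balancing moments: m × 9.81 × 1.1 = 583.6, giving m = 583.6 / (9.81 × 1.1) = 54.1 kg.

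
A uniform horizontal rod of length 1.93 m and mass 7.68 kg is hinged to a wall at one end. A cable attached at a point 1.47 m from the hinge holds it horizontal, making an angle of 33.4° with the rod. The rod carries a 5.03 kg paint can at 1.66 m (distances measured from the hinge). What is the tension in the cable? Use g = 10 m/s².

Take moments about the hinge.
Beam weight: 7.68 × 10 = 76.8 N down at 0.965 m → arm 0.965 m, τ = 76.8 × 0.965 = 74.11 N·m clockwise.
Paint can: 5.03 × 10 = 50.3 N down at 1.66 m → arm 1.66 m, τ = 50.3 × 1.66 = 83.5 N·m clockwise.
Total clockwise load moment = 157.6 N·m.
The cable tension T acts at 1.47 m; only its component perpendicular to the rod, T sinθ, produces torque. sin 33.4° = 0.5505.
Balancing moments: T × 1.47 × 0.5505 = 157.6, giving T = 157.6 / 0.8092 = 195 N.

T ≈ 195 N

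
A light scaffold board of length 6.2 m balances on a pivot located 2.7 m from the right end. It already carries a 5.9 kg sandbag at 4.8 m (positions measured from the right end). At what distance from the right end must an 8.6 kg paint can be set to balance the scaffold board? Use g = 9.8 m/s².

About the pivot (at 2.7 m from the right end):
Sandbag: 5.9 × 9.8 = 57.82 N down at 4.8 m → arm 2.1 m, τ = 57.82 × 2.1 = 121.4 N·m counterclockwise.
Net moment of existing loads = 121.4 N·m counterclockwise.
The paint can weighs 8.6 × 9.8 = 84.28 N and must supply an equal clockwise moment, so its lever arm about the pivot is 121.4 / 84.28 = 1.44 m.
That puts it at 2.7 − 1.44 = 1.26 m from the right end.

x ≈ 1.26 m from the right end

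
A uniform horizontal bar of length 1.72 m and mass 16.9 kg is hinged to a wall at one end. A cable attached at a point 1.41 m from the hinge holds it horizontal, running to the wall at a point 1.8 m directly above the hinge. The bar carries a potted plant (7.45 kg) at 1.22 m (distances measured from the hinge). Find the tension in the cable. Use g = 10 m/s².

About the hinge:
Beam weight: 16.9 × 10 = 169 N down at 0.86 m → arm 0.86 m, τ = 169 × 0.86 = 145.3 N·m clockwise.
Potted plant: 7.45 × 10 = 74.5 N down at 1.22 m → arm 1.22 m, τ = 74.5 × 1.22 = 90.89 N·m clockwise.
Total clockwise load moment = 236.2 N·m.
The cable tension T acts at 1.41 m; only its component perpendicular to the bar, T sinθ, produces torque. sinθ = h/√(h²+d²) = 1.8/√(1.8²+1.41²) = 0.7872.
For rotational equilibrium, T × 1.41 × 0.7872 = 236.2, so T = 236.2 / 1.11 = 213 N.

T ≈ 213 N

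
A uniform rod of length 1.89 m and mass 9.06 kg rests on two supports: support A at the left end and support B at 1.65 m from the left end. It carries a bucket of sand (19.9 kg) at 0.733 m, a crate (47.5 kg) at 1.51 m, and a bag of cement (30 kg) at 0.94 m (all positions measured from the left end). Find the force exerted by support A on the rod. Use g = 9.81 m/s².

Choose support B as the axis so its reaction then has zero moment arm.
Beam weight: 9.06 × 9.81 = 88.88 N down at 0.945 m → arm 0.705 m, τ = 88.88 × 0.705 = 62.66 N·m counterclockwise.
Bucket of sand: 19.9 × 9.81 = 195.2 N down at 0.733 m → arm 0.917 m, τ = 195.2 × 0.917 = 179 N·m counterclockwise.
Crate: 47.5 × 9.81 = 466 N down at 1.51 m → arm 0.14 m, τ = 466 × 0.14 = 65.24 N·m counterclockwise.
Bag of cement: 30 × 9.81 = 294.3 N down at 0.94 m → arm 0.71 m, τ = 294.3 × 0.71 = 209 N·m counterclockwise.
Net load moment about support B = 515.9 N·m counterclockwise.
Reaction R at support A is upward at 0 m, arm 1.65 m → moment R × 1.65 clockwise.
Στ = 0 ⇒ R × 1.65 = 515.9 ⇒ R = 313 N.

R_A ≈ 313 N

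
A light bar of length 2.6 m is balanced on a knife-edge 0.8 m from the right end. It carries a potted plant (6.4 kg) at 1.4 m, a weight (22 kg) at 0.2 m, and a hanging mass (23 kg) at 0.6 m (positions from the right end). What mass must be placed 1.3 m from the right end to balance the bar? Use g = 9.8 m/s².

m ≈ 27.9 kg

Take moments about the knife-edge (at 0.8 m from the right end).
Potted plant: 6.4 × 9.8 = 62.72 N down at 1.4 m → arm 0.6 m, τ = 62.72 × 0.6 = 37.63 N·m counterclockwise.
Weight: 22 × 9.8 = 215.6 N down at 0.2 m → arm 0.6 m, τ = 215.6 × 0.6 = 129.4 N·m clockwise.
Hanging mass: 23 × 9.8 = 225.4 N down at 0.6 m → arm 0.2 m, τ = 225.4 × 0.2 = 45.08 N·m clockwise.
Net moment of known loads = 136.9 N·m clockwise.
An unknown mass m at 1.3 m has arm 0.5 m; its moment is m·g·0.5 counterclockwise.
For rotational equilibrium, m × 9.8 × 0.5 = 136.9, so m = 136.9 / (9.8 × 0.5) = 27.9 kg.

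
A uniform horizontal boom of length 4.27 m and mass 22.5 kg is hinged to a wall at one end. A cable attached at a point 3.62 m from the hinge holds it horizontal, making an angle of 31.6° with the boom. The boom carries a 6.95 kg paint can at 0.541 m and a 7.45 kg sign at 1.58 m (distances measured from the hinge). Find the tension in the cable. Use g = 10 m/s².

Choose the hinge as the axis so the unknown hinge reaction has zero arm there.
Beam weight: 22.5 × 10 = 225 N down at 2.135 m → arm 2.135 m, τ = 225 × 2.135 = 480.4 N·m clockwise.
Paint can: 6.95 × 10 = 69.5 N down at 0.541 m → arm 0.541 m, τ = 69.5 × 0.541 = 37.6 N·m clockwise.
Sign: 7.45 × 10 = 74.5 N down at 1.58 m → arm 1.58 m, τ = 74.5 × 1.58 = 117.7 N·m clockwise.
Total clockwise load moment = 635.7 N·m.
The cable tension T acts at 3.62 m; only its component perpendicular to the boom, T sinθ, produces torque. sin 31.6° = 0.524.
Setting net torque to zero: T × 3.62 × 0.524 = 635.7 → T = 635.7 / 1.897 = 335 N.

T ≈ 335 N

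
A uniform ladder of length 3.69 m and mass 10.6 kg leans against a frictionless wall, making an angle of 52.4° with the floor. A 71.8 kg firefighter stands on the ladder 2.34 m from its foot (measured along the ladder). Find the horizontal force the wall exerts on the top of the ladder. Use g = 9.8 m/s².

N_wall ≈ 384 N

Taking torques about the foot of the ladder:
Ladder weight 10.6×9.8 = 103.9 N acts at 1.845 m along the ladder; its horizontal arm is 1.845·cos52.4° = 1.126 m → τ = 117 N·m clockwise.
Firefighter: 71.8×9.8 = 703.6 N at 2.34 m → arm 1.428 m → τ = 1005 N·m clockwise.
Wall normal N acts horizontally at the top; its moment arm is the height L sinθ = 3.69·sin52.4° = 2.924 m, counterclockwise.
Στ = 0 ⇒ N × 2.924 = 1122 ⇒ N = 384 N.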